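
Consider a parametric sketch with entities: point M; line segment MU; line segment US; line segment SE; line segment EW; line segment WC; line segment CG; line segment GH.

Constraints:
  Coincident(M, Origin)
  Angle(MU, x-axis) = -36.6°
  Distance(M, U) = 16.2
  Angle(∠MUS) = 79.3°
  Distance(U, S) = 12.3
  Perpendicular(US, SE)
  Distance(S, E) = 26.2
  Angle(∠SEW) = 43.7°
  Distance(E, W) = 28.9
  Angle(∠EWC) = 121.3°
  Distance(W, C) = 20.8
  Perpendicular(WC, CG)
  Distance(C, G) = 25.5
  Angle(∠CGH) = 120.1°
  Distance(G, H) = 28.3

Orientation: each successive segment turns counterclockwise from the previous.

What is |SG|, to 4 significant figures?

12.96

∠EWC = 121.3° gives WC at -10.90° from the x-axis; with |WC| = 20.8, C = (25.31, -18.17). WC ⟂ CG, so CG runs at 79.10°; with |CG| = 25.5, G = (30.13, 6.869). Then |SG| = |G − S| = 12.96.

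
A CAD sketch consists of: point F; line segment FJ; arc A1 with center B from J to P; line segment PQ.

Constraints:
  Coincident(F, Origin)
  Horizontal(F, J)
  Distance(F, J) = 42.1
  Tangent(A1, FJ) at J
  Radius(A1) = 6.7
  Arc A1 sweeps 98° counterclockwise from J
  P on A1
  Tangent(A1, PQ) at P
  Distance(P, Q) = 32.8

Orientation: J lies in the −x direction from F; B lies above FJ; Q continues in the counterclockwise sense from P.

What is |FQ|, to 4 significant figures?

56.67

F is at the origin; FJ is horizontal with |FJ| = 42.1 and J on the −x side, so J = (-42.10, 0.000). A1 meets FJ tangentially, so BJ is at right angles to FJ, so B = J + (0, 6.7) = (-42.10, 6.700). On A1, J sits at bearing -90° from B; a 98° counterclockwise sweep puts P at bearing 8°, so P = B + 6.7·(cos 8°, sin 8°) = (-35.47, 7.632). Since A1 is tangent to PQ there, BP ⟂ PQ, so PQ runs along (−sin 8°, cos 8°); with |PQ| = 32.8, Q = (-40.03, 40.11). Then |FQ| = |Q − F| = 56.67.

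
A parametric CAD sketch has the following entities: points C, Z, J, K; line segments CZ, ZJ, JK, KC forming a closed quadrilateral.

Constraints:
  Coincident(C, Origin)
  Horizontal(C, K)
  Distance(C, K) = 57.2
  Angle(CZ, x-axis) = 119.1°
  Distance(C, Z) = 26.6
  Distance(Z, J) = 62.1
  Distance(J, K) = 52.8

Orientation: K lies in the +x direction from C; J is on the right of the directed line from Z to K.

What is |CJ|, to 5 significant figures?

35.531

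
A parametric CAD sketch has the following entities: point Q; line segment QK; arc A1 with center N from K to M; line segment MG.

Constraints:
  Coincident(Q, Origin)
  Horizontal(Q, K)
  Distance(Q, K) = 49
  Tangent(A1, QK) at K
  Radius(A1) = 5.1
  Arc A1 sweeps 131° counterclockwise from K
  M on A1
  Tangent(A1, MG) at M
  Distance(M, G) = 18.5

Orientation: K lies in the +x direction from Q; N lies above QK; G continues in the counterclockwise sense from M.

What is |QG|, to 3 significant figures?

46.5

On A1, K sits at bearing -90° from N; a 131° counterclockwise sweep puts M at bearing 41°, so M = N + 5.1·(cos 41°, sin 41°) = (52.8, 8.45). A1 meets MG tangentially, so NM is at right angles to MG, so MG runs along (−sin 41°, cos 41°); with |MG| = 18.5, G = (40.7, 22.4). Then |QG| = |G − Q| = 46.5.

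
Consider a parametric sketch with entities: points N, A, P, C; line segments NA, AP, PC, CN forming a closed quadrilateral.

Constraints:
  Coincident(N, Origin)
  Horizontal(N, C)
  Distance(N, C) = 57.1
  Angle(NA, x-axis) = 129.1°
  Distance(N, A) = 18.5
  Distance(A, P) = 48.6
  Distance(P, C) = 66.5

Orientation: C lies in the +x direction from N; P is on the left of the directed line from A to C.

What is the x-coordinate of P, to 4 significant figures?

17.37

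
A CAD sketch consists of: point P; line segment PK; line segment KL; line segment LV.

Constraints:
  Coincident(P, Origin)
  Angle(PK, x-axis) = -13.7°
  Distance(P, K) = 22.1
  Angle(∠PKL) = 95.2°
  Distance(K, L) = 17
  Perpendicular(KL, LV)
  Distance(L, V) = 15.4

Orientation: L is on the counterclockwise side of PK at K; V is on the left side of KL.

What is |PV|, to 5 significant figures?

20.119

∠PKL = 95.2°, so KL runs at -13.7° + (180° − 95.2°) = 71.100° from the x-axis; with |KL| = 17.0, L = K + 17.0·(cos 71.100°, sin 71.100°) = (26.978, 10.849). KL is perpendicular to LV; with |LV| = 15.4 on the left of KL, V = L + 15.4·(-0.94609, 0.32392) = (12.408, 15.838). Then |PV| = |V − P| = 20.119.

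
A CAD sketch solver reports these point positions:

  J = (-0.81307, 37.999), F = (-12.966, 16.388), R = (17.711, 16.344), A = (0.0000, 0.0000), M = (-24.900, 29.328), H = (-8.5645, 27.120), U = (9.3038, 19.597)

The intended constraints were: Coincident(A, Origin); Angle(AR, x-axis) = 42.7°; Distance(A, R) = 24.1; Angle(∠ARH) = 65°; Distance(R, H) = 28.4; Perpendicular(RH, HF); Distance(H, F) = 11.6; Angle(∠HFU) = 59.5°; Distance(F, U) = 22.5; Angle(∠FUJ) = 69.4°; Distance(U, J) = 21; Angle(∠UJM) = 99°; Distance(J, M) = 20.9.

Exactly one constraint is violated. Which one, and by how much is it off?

Distance(J, M) = 20.9 — off by 4.70.

A = (0.00, 0.00) ✓; AR at 42.70° ✓; |AR| = 24.10 ✓; ∠ARH = 65.00° ✓; |RH| = 28.40 ✓; ∠(RH, HF) = 90.00° ✓; |HF| = 11.60 ✓; ∠HFU = 59.50° ✓; |FU| = 22.50 ✓; ∠FUJ = 69.40° ✓; |UJ| = 21.00 ✓; ∠UJM = 99.00° ✓; |JM| = 25.60 ✗.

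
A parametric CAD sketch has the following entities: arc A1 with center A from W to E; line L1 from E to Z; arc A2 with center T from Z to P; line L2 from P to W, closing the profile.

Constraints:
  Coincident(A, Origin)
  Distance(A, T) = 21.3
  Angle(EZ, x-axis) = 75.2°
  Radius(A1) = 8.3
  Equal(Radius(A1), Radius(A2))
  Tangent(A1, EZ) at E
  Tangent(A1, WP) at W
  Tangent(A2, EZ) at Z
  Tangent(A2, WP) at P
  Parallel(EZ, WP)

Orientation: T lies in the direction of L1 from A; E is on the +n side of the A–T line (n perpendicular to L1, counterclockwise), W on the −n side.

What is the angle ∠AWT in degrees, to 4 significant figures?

68.71°

The slot axis is L1's direction at 75.2°, so u = (cos 75.2°, sin 75.2°) = (0.2554, 0.9668) and n = (−sin 75.2°, cos 75.2°) = (-0.9668, 0.2554). A is at the origin and T lies 21.3 along u from A, so T = 21.3·u = (5.441, 20.59). Tangency of A1 to both parallel lines with radius 8.3 puts E and W at A ± 8.3·n: E = (-8.025, 2.120), W = (8.025, -2.120). Then cos ∠AWT = WA·WT / (|WA||WT|), giving 68.71°.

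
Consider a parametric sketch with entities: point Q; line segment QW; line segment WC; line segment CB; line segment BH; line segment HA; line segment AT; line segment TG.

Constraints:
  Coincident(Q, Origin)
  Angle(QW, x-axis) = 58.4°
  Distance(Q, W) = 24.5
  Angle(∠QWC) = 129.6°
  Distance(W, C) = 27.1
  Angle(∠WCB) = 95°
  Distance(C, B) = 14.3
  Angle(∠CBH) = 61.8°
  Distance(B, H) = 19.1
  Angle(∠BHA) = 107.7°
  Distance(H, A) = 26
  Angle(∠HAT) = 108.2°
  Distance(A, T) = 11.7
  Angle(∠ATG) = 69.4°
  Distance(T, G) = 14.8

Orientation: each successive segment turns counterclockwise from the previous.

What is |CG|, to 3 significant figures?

8.35

Q is at the origin; QW runs at 58.4° with length 24.5, so W = (12.8, 20.9). ∠QWC = 129.6° gives WC at 109° from the x-axis; with |WC| = 27.1, C = (4.10, 46.5). ∠WCB = 95.0° gives CB at -166° from the x-axis; with |CB| = 14.3, B = (-9.78, 43.1). ∠CBH = 61.8° gives BH at -48.0° from the x-axis; with |BH| = 19.1, H = (3.00, 28.9). ∠BHA = 107.7° gives HA at 24.3° from the x-axis; with |HA| = 26.0, A = (26.7, 39.6). ∠HAT = 108.2° gives AT at 96.1° from the x-axis; with |AT| = 11.7, T = (25.5, 51.2). ∠ATG = 69.4° gives TG at -153° from the x-axis; with |TG| = 14.8, G = (12.2, 44.6). Then |CG| = |G − C| = 8.35.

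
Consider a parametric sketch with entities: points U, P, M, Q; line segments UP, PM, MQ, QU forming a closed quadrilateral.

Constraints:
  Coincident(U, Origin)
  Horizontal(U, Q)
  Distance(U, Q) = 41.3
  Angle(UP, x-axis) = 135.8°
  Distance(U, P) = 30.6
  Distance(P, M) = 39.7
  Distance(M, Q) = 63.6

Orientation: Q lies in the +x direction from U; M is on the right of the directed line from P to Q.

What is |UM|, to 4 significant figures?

26.82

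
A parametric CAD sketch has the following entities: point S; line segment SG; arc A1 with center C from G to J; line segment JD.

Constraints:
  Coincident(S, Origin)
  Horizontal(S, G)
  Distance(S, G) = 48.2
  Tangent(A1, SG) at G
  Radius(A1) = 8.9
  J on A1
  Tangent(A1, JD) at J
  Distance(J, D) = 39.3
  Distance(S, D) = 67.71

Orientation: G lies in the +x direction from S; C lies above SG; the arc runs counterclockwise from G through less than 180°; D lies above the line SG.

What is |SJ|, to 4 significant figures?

57.89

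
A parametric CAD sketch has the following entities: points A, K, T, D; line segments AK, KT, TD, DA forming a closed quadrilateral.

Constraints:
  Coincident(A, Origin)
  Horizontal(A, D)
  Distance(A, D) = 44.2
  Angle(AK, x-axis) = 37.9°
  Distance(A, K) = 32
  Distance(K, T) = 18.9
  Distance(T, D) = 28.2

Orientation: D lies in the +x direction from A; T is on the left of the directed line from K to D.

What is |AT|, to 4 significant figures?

50.67

Checks: |KT| = 18.90 ✓; |TD| = 28.20 ✓.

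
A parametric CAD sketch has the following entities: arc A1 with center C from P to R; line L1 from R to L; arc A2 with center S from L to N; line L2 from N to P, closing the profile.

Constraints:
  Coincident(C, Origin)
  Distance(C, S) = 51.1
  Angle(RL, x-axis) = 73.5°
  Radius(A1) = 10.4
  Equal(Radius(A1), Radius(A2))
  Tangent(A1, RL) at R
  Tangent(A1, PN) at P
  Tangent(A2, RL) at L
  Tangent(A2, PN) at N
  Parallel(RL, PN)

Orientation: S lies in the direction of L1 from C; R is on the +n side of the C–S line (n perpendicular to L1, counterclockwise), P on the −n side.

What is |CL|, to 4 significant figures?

52.15

Tangency of A1 to both parallel lines with radius 10.4 puts R and P at C ± 10.4·n: R = (-9.972, 2.954), P = (9.972, -2.954). Equal radii place L and N the same way about S: L = S + 10.4·n = (4.541, 51.95), N = S − 10.4·n = (24.48, 46.04). Then |CL| = |L − C| = 52.15.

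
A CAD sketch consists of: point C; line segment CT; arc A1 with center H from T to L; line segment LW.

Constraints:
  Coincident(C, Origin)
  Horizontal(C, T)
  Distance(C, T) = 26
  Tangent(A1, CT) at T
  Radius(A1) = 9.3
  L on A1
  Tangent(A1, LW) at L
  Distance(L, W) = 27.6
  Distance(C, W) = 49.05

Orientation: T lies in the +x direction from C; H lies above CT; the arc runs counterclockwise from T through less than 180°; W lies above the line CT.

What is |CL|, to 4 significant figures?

36.79

C is at the origin; C and T share the same y with |CT| = 26.0 and T on the +x side, so T = (26.00, 0.000). A1 meets CT tangentially, so HT is at right angles to CT, so H = T + (0, 9.3) = (26.00, 9.300). Since HL ⟂ LW (tangency), |HW| = √(9.3² + 27.6²) = 29.12 regardless of where L sits on A1. So W lies on both circle(C, 49.05) and circle(H, 29.12); the above-CT intersection is W = (31.03, 37.99). L is the foot of the tangent from W: L = (35.19, 10.70).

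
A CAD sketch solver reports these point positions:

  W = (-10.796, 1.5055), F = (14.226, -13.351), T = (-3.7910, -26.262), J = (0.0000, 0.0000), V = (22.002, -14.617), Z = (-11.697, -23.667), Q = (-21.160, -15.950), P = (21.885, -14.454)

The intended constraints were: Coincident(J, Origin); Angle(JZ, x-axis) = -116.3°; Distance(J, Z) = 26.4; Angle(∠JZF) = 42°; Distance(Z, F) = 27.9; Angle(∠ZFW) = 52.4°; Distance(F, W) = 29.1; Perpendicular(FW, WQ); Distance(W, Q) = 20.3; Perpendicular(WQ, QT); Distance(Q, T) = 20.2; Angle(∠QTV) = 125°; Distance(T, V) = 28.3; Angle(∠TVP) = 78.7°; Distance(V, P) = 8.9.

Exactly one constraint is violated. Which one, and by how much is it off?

Distance(V, P) = 8.9 — off by 8.70.

J = (0.00, 0.00) ✓; JZ at -116.3° ✓; |JZ| = 26.40 ✓; ∠JZF = 42.00° ✓; |ZF| = 27.90 ✓; ∠ZFW = 52.40° ✓; |FW| = 29.10 ✓; ∠(FW, WQ) = 90.00° ✓; |WQ| = 20.30 ✓; ∠(WQ, QT) = 90.00° ✓; |QT| = 20.20 ✓; ∠QTV = 125.0° ✓; |TV| = 28.30 ✓; ∠TVP = 78.63° ✓; |VP| = 0.2006 ✗.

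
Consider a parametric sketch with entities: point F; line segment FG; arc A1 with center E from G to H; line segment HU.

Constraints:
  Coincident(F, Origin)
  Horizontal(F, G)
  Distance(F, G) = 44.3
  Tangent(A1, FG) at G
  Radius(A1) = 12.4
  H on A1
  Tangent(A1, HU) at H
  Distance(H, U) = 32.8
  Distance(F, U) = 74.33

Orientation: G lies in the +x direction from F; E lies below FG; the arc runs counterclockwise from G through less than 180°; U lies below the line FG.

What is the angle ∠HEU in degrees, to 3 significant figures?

69.3°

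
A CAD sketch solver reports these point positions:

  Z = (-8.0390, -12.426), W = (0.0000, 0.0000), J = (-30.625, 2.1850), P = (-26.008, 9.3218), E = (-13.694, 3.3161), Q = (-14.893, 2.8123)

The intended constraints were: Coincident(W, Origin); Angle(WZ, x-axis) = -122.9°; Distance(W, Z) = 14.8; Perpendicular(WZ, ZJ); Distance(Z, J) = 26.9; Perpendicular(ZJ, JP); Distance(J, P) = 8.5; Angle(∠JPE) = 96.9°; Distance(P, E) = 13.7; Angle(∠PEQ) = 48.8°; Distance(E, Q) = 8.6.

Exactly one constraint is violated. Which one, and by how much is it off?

Distance(E, Q) = 8.6 — off by 7.30.

W = (0.00, 0.00) ✓; WZ at -122.9° ✓; |WZ| = 14.80 ✓; ∠(WZ, ZJ) = 90.00° ✓; |ZJ| = 26.90 ✓; ∠(ZJ, JP) = 90.00° ✓; |JP| = 8.500 ✓; ∠JPE = 96.90° ✓; |PE| = 13.70 ✓; ∠PEQ = 48.79° ✓; |EQ| = 1.301 ✗.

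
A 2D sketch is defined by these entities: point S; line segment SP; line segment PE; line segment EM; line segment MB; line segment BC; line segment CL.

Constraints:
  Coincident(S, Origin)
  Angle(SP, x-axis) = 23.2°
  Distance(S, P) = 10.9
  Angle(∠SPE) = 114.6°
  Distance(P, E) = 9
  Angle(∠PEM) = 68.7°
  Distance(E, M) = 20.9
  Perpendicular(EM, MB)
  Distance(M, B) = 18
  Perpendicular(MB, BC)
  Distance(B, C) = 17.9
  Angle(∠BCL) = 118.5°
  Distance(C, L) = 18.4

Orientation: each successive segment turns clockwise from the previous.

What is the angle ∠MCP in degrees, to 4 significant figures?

43.24°

EM ⟂ MB, so MB runs at 116.5°; with |MB| = 18.0, B = (-10.05, 5.032). MB ⟂ BC, so BC runs at 26.50°; with |BC| = 17.9, C = (5.969, 13.02). Then cos ∠MCP = CM·CP / (|CM||CP|), giving 43.24°.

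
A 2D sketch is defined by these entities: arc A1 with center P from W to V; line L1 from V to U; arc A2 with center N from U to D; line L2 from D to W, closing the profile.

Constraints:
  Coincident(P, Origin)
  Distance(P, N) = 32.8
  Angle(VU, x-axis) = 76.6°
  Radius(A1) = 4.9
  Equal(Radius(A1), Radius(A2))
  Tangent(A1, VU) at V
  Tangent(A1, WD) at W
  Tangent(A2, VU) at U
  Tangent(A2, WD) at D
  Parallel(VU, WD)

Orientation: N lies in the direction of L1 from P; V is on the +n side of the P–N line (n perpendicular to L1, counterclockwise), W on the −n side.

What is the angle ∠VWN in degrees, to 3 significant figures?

81.5°

The slot axis is L1's direction at 76.6°, so u = (cos 76.6°, sin 76.6°) = (0.232, 0.973) and n = (−sin 76.6°, cos 76.6°) = (-0.973, 0.232). P is at the origin and N lies 32.8 along u from P, so N = 32.8·u = (7.60, 31.9). Tangency of A1 to both parallel lines with radius 4.9 puts V and W at P ± 4.9·n: V = (-4.77, 1.14), W = (4.77, -1.14). Then cos ∠VWN = WV·WN / (|WV||WN|), giving 81.5°.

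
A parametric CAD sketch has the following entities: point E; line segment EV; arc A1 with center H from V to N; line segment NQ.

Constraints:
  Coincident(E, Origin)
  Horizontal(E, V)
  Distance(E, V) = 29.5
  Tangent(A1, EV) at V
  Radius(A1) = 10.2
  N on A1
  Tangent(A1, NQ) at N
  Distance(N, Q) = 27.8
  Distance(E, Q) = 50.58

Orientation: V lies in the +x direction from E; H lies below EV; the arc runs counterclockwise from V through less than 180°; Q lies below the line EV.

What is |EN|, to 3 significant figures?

24.7

Checks: |HN| = 10.20 ✓; ∠(HN, NQ) = 90.00° ✓; |NQ| = 27.80 ✓; |EQ| = 50.58 ✓.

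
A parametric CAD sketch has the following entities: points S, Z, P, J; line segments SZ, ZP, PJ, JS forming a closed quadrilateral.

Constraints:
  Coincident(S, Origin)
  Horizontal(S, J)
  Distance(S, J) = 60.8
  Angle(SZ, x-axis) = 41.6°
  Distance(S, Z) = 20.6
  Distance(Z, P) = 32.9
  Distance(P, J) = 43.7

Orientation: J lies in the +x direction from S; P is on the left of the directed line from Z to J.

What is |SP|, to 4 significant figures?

53.46

Checks: |ZP| = 32.90 ✓; |PJ| = 43.70 ✓.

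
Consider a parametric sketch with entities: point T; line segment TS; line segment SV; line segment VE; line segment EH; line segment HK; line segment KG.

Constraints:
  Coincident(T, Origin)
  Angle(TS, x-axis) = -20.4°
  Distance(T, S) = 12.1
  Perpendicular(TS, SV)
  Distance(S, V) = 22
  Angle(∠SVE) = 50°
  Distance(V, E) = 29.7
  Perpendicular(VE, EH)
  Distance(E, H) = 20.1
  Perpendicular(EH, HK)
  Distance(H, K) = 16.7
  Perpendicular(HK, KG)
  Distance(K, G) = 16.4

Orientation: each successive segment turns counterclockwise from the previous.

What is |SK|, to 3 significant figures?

3.44

T is at the origin; TS runs at -20.4° with length 12.1, so S = (11.3, -4.22). The perpendicularity gives SV at right angles to TS, so SV runs at 69.6°; with |SV| = 22.0, V = (19.0, 16.4). ∠SVE = 50.0° gives VE at -160° from the x-axis; with |VE| = 29.7, E = (-8.97, 6.44). VE ⟂ EH, so EH runs at -70.4°; with |EH| = 20.1, H = (-2.23, -12.5). EH is perpendicular to HK, so HK runs at 19.6°; with |HK| = 16.7, K = (13.5, -6.89). Then |SK| = |K − S| = 3.44.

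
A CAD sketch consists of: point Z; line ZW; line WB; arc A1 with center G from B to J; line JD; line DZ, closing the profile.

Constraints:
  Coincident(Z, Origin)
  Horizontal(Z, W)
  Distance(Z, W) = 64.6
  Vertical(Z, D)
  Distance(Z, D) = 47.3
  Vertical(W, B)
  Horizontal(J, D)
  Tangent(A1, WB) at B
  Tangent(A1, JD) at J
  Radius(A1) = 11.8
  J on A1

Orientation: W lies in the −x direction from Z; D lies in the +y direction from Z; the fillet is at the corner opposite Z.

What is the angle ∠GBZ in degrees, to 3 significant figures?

28.8°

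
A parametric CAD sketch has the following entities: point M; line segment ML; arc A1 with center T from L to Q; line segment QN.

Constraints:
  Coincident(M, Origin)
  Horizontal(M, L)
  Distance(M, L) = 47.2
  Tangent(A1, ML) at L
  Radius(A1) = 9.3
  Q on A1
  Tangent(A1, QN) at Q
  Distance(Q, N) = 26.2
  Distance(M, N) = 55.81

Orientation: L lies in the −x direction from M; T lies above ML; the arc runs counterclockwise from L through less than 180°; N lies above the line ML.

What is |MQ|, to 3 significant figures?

39.5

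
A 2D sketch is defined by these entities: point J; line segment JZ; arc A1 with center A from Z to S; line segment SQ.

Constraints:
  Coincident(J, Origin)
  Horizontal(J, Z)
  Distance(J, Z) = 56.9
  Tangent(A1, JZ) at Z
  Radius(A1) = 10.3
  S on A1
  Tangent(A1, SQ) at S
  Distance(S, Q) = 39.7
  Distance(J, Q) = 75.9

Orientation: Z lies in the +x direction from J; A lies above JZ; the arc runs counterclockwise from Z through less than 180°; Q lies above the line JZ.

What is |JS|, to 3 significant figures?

68.1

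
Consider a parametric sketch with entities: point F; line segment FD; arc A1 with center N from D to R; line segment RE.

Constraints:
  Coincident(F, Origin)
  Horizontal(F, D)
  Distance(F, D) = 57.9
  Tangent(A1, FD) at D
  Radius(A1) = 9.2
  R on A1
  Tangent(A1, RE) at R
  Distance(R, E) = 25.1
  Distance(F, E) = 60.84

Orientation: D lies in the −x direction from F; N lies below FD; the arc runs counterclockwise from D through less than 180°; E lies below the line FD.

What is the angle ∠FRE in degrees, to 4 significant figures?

65.36°

Checks: |ND| = 9.200 ✓; |NR| = 9.200 ✓; ∠(NR, RE) = 90.00° ✓; |RE| = 25.10 ✓; |FE| = 60.84 ✓.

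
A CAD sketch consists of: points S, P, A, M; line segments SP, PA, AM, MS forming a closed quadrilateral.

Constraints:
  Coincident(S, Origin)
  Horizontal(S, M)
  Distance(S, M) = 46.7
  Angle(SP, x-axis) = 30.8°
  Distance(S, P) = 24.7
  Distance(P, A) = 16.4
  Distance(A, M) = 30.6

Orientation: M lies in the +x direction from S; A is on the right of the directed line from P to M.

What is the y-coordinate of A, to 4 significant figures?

-2.981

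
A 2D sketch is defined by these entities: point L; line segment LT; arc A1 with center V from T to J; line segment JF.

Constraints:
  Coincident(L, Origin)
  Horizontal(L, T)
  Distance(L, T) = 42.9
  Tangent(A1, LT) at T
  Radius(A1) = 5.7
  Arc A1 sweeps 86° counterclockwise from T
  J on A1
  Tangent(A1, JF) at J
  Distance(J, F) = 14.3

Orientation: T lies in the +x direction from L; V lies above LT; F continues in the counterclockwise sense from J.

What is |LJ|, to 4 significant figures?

48.87

L is at the origin; LT is horizontal with |LT| = 42.9 and T on the +x side, so T = (42.90, 0.000). A1 meets LT tangentially, so VT is at right angles to LT, so V = T + (0, 5.7) = (42.90, 5.700). On A1, T sits at bearing -90° from V; an 86° counterclockwise sweep puts J at bearing -4°, so J = V + 5.7·(cos -4°, sin -4°) = (48.59, 5.302). Then |LJ| = |J − L| = 48.87.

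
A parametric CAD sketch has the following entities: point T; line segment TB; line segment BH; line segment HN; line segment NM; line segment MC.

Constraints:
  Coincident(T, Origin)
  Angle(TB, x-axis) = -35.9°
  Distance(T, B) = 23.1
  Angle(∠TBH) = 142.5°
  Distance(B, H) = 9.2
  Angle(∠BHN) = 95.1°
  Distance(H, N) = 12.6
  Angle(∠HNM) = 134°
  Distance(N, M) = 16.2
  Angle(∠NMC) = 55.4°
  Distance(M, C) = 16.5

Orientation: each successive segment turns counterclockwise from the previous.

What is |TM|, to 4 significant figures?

20.99

T is at the origin; TB runs at -35.9° with length 23.1, so B = (18.71, -13.55). ∠TBH = 142.5° gives BH at 1.600° from the x-axis; with |BH| = 9.2, H = (27.91, -13.29). ∠BHN = 95.1° gives HN at 86.50° from the x-axis; with |HN| = 12.6, N = (28.68, -0.7118). ∠HNM = 134.0° gives NM at 132.5° from the x-axis; with |NM| = 16.2, M = (17.73, 11.23). Then |TM| = |M − T| = 20.99.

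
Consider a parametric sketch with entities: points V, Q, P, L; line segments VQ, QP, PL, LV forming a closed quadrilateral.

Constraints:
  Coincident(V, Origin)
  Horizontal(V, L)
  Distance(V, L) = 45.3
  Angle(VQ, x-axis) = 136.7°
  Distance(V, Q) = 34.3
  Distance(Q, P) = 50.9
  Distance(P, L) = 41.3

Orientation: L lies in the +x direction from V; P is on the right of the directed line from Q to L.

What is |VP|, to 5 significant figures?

17.480

V is at the origin; VL is horizontal with |VL| = 45.3 and L in +x, so L = (45.3, 0). VQ runs at 136.7° with |VQ| = 34.3, so Q = (-24.963, 23.524). P is determined by |QP| = 50.9 and |PL| = 41.3 together: it lies at the intersection of circle(Q, 50.9) and circle(L, 41.3). With |QL| = 74.096, the foot of the radical line on QL is 43.021 from Q and the perpendicular offset is √(50.9² − 43.021²) = 27.203. Taking the right-of-QL solution: P = (7.1961, -15.931).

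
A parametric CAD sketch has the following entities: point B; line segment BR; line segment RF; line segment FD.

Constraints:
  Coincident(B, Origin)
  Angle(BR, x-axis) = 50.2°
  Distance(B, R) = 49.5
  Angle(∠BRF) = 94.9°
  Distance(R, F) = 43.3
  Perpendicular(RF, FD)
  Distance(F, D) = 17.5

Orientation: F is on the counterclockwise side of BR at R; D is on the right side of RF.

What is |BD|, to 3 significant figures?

82.0

∠BRF = 94.9°, so RF runs at 50.2° + (180° − 94.9°) = 135° from the x-axis; with |RF| = 43.3, F = R + 43.3·(cos 135°, sin 135°) = (0.908, 68.5). RF is perpendicular to FD; with |FD| = 17.5 on the right of RF, D = F + 17.5·(0.703, 0.711) = (13.2, 80.9). Then |BD| = |D − B| = 82.0.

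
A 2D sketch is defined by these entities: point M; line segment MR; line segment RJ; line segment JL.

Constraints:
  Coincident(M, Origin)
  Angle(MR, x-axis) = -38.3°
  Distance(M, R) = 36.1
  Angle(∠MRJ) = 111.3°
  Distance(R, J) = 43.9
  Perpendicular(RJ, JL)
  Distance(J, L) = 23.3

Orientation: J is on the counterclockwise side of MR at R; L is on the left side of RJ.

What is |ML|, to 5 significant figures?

57.942

∠MRJ = 111.3°, so RJ runs at -38.3° + (180° − 111.3°) = 30.400° from the x-axis; with |RJ| = 43.9, J = R + 43.9·(cos 30.400°, sin 30.400°) = (66.195, -0.15914). The perpendicularity gives JL at right angles to RJ; with |JL| = 23.3 on the left of RJ, L = J + 23.3·(-0.50603, 0.86251) = (54.404, 19.937). Then |ML| = |L − M| = 57.942.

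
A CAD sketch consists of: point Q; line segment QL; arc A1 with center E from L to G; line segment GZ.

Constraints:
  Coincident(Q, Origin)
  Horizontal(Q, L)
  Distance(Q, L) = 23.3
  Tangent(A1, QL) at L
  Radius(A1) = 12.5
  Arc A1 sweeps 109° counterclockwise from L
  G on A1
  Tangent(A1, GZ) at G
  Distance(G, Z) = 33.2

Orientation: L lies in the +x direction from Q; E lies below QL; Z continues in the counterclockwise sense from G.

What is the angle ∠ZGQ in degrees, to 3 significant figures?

164°

Q is at the origin; QL is horizontal with |QL| = 23.3 and L on the +x side, so L = (23.3, 0.00). The tangent condition forces EL to be normal to QL, so E = L + (0, -12.5) = (23.3, -12.5). On A1, L sits at bearing 90° from E; a 109° counterclockwise sweep puts G at bearing 199°, so G = E + 12.5·(cos 199°, sin 199°) = (11.5, -16.6). The tangent condition forces EG to be normal to GZ, so GZ runs along (−sin 199°, cos 199°); with |GZ| = 33.2, Z = (22.3, -48.0). Then cos ∠ZGQ = GZ·GQ / (|GZ||GQ|), giving 164°.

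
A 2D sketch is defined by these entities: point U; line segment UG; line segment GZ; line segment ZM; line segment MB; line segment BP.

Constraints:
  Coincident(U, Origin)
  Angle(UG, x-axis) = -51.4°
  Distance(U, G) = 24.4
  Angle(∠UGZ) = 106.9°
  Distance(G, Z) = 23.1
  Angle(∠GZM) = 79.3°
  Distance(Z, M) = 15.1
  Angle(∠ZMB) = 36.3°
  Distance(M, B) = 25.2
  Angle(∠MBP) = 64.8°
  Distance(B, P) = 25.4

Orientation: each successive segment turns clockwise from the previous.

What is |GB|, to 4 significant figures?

12.28

U is at the origin; UG runs at -51.4° with length 24.4, so G = (15.22, -19.07). ∠UGZ = 106.9° gives GZ at -124.5° from the x-axis; with |GZ| = 23.1, Z = (2.139, -38.11). ∠GZM = 79.3° gives ZM at 134.8° from the x-axis; with |ZM| = 15.1, M = (-8.501, -27.39). ∠ZMB = 36.3° gives MB at -8.900° from the x-axis; with |MB| = 25.2, B = (16.40, -31.29). Then |GB| = |B − G| = 12.28.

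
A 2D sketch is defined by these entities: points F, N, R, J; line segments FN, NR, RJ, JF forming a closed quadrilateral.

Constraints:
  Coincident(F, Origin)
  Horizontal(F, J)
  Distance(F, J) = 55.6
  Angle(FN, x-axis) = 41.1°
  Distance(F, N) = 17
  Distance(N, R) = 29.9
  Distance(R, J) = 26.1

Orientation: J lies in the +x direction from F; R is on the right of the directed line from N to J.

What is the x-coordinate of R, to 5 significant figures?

32.209

Checks: |NR| = 29.90 ✓; |RJ| = 26.10 ✓.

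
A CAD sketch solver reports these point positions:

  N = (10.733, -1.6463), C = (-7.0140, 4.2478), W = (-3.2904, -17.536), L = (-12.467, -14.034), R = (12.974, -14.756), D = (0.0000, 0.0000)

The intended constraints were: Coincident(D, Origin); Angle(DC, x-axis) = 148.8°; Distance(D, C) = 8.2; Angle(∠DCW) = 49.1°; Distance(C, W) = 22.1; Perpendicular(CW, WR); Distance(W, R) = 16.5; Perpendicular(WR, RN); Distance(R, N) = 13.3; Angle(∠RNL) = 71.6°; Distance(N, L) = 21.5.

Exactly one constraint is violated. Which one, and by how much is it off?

Distance(N, L) = 21.5 — off by 4.80.

D = (0.00, 0.00) ✓; DC at 148.8° ✓; |DC| = 8.200 ✓; ∠DCW = 49.10° ✓; |CW| = 22.10 ✓; ∠(CW, WR) = 90.00° ✓; |WR| = 16.50 ✓; ∠(WR, RN) = 90.00° ✓; |RN| = 13.30 ✓; ∠RNL = 71.60° ✓; |NL| = 26.30 ✗.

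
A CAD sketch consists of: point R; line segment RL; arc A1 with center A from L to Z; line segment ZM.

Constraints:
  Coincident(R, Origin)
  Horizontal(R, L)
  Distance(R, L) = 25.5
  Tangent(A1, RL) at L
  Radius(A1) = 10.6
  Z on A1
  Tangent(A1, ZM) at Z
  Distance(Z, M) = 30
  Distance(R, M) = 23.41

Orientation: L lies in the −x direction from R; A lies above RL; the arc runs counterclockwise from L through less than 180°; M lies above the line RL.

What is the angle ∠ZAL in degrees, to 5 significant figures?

42.606°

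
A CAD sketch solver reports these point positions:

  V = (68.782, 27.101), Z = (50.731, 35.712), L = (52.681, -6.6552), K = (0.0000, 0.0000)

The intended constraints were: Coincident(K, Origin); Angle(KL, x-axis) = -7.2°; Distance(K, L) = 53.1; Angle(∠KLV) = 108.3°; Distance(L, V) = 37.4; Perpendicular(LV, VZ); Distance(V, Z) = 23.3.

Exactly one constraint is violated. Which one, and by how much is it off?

Distance(V, Z) = 23.3 — off by 3.30.

K = (0.00, 0.00) ✓; KL at -7.200° ✓; |KL| = 53.10 ✓; ∠KLV = 108.3° ✓; |LV| = 37.40 ✓; ∠(LV, VZ) = 90.00° ✓; |VZ| = 20.00 ✗.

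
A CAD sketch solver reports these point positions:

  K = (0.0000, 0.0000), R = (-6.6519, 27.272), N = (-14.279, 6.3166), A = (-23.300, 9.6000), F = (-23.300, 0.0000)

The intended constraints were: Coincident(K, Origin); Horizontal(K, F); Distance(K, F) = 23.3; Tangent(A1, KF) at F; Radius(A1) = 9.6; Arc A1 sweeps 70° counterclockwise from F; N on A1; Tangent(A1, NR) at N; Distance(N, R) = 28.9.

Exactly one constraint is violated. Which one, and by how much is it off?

Distance(N, R) = 28.9 — off by 6.60.

K = (0.00, 0.00) ✓; K.y = 0.00, F.y = 0.00 ✓; |KF| = 23.30 ✓; ∠(AF, FK) = 90.00° ✓; |AF| = 9.600 ✓; bearing(A→N) − bearing(A→F) = 70.00° ✓; |AN| = 9.600 ✓; ∠(AN, NR) = 90.00° ✓; |NR| = 22.30 ✗.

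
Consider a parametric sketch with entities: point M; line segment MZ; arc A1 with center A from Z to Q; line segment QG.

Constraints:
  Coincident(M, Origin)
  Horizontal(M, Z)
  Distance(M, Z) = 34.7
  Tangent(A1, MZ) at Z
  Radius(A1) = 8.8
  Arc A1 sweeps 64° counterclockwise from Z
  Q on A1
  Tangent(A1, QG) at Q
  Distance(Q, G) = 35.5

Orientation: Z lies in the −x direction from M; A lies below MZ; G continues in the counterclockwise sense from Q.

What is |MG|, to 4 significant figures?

68.86

M is at the origin; M and Z share the same y with |MZ| = 34.7 and Z on the −x side, so Z = (-34.70, 0.000). A1 meets MZ tangentially, so AZ is at right angles to MZ, so A = Z + (0, -8.8) = (-34.70, -8.800). On A1, Z sits at bearing 90° from A; a 64° counterclockwise sweep puts Q at bearing 154°, so Q = A + 8.8·(cos 154°, sin 154°) = (-42.61, -4.942). The tangent condition forces AQ to be normal to QG, so QG runs along (−sin 154°, cos 154°); with |QG| = 35.5, G = (-58.17, -36.85). Then |MG| = |G − M| = 68.86.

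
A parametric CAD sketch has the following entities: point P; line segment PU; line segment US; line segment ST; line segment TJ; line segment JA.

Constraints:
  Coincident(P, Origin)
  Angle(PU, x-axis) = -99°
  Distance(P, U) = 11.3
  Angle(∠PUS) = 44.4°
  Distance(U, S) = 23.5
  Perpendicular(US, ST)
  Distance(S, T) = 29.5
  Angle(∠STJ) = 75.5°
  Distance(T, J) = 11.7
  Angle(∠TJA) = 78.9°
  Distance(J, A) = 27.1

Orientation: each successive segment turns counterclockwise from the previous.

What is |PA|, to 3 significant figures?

16.8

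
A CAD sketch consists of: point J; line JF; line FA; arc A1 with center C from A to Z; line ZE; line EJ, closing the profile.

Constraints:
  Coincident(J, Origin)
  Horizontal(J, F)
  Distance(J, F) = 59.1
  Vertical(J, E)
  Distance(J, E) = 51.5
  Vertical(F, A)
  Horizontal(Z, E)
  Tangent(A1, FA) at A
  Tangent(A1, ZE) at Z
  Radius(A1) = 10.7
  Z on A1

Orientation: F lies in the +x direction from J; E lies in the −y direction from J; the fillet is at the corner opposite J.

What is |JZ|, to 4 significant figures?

70.67

J is at the origin; JF is horizontal with |JF| = 59.1 and F on the +x side, so F = (59.10, 0.000). JE is vertical with |JE| = 51.5 and E on the −y side, so E = (0.000, -51.50). The virtual corner opposite J is at (59.10, -51.50). The tangent condition forces CA to be normal to FA and tangency of A1 to ZE means the radius CZ is perpendicular to ZE, with radius 10.7, so the center C sits 10.7 in from both sides at C = (48.40, -40.80). That places the tangent points at A = (59.10, -40.80) on FA and Z = (48.40, -51.50) on ZE. Then |JZ| = |Z − J| = 70.67.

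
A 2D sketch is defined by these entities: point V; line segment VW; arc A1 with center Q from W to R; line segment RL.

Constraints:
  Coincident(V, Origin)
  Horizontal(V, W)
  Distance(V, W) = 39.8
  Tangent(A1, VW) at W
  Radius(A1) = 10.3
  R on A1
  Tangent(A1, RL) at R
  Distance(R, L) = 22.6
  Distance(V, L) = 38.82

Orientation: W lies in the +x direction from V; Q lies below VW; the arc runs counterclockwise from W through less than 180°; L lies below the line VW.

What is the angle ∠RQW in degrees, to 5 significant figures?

76.929°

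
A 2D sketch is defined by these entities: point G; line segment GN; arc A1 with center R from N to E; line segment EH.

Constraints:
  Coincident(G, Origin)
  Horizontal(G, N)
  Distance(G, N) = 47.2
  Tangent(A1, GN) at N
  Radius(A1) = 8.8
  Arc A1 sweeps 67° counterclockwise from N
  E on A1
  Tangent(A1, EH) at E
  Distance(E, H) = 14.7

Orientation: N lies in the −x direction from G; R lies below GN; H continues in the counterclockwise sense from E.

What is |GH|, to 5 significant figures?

63.901

On A1, N sits at bearing 90° from R; a 67° counterclockwise sweep puts E at bearing 157°, so E = R + 8.8·(cos 157°, sin 157°) = (-55.300, -5.3616). Since A1 is tangent to EH there, RE ⟂ EH, so EH runs along (−sin 157°, cos 157°); with |EH| = 14.7, H = (-61.044, -18.893). Then |GH| = |H − G| = 63.901.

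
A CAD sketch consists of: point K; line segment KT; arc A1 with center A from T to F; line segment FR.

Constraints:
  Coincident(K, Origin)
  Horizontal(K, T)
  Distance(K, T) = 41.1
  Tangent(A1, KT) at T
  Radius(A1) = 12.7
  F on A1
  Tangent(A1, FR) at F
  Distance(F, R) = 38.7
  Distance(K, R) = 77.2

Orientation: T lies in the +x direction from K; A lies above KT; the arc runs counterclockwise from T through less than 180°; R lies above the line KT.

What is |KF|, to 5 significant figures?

54.701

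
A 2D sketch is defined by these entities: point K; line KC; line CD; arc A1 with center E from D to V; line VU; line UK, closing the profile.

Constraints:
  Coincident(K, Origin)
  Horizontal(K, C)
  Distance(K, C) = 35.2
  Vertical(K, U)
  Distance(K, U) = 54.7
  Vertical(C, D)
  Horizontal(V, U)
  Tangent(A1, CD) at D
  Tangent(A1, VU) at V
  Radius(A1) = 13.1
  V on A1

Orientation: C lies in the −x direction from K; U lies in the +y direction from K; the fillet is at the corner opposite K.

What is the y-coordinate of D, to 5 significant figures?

41.600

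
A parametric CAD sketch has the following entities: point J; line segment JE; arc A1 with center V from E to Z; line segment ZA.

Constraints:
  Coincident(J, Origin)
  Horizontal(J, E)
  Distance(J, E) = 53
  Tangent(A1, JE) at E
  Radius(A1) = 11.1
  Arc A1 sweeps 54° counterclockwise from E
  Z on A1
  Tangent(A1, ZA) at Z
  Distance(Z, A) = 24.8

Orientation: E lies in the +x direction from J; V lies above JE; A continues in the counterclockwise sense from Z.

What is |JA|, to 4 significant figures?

80.42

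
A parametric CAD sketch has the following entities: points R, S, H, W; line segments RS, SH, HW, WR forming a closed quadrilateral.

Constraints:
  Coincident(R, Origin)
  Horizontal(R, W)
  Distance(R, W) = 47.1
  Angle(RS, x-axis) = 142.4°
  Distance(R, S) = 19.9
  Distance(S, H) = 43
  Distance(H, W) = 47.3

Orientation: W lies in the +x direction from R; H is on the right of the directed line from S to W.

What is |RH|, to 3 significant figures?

25.4

Checks: R.y = 0.00, W.y = 0.00 ✓; |SH| = 43.00 ✓; |HW| = 47.30 ✓.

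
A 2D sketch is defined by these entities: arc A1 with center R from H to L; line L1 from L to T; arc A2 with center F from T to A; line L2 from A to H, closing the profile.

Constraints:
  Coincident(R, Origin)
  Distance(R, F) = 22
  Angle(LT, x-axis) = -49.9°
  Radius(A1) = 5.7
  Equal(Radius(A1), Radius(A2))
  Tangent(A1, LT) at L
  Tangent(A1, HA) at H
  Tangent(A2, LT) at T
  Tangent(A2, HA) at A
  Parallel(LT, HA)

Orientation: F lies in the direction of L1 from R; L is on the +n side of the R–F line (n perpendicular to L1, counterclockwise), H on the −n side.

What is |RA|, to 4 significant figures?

22.73

The slot axis is L1's direction at -49.9°, so u = (cos -49.9°, sin -49.9°) = (0.6441, -0.7649) and n = (−sin -49.9°, cos -49.9°) = (0.7649, 0.6441). R is at the origin and F lies 22.0 along u from R, so F = 22.0·u = (14.17, -16.83). Tangency of A1 to both parallel lines with radius 5.7 puts L and H at R ± 5.7·n: L = (4.360, 3.672), H = (-4.360, -3.672). Equal radii place T and A the same way about F: T = F + 5.7·n = (18.53, -13.16), A = F − 5.7·n = (9.811, -20.50). Then |RA| = |A − R| = 22.73.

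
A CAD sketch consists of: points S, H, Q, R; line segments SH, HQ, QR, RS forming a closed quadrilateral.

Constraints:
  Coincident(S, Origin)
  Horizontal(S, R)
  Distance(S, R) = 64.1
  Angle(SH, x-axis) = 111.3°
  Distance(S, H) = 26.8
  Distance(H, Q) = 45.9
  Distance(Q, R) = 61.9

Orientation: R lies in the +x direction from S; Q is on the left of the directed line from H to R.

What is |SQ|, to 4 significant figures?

57.97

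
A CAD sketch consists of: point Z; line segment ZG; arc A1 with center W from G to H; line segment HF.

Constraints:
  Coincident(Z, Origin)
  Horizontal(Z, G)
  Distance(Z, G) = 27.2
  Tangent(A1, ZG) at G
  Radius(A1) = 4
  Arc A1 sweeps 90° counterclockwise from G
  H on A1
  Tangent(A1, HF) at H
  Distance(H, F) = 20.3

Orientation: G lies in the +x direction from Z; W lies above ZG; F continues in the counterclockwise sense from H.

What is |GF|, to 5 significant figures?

24.627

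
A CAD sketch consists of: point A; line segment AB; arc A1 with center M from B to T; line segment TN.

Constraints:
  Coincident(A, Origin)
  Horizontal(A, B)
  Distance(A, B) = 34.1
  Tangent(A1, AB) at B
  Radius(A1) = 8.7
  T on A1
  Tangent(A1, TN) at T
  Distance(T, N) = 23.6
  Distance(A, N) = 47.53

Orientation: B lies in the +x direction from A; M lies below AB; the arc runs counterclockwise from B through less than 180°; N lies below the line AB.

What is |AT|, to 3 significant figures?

28.3

Checks: ∠(MB, BA) = 90.00° ✓; |MT| = 8.700 ✓; ∠(MT, TN) = 90.00° ✓; |TN| = 23.60 ✓; |AN| = 47.53 ✓.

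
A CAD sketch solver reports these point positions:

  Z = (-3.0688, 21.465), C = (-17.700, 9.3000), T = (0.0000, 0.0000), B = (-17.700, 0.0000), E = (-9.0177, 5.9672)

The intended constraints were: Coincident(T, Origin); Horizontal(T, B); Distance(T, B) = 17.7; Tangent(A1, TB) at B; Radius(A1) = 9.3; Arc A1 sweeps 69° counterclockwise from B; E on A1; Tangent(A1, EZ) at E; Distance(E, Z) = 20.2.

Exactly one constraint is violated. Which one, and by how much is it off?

Distance(E, Z) = 20.2 — off by 3.60.

T = (0.00, 0.00) ✓; T.y = 0.00, B.y = 0.00 ✓; |TB| = 17.70 ✓; ∠(CB, BT) = 90.00° ✓; |CB| = 9.300 ✓; bearing(C→E) − bearing(C→B) = 69.00° ✓; |CE| = 9.300 ✓; ∠(CE, EZ) = 90.00° ✓; |EZ| = 16.60 ✗.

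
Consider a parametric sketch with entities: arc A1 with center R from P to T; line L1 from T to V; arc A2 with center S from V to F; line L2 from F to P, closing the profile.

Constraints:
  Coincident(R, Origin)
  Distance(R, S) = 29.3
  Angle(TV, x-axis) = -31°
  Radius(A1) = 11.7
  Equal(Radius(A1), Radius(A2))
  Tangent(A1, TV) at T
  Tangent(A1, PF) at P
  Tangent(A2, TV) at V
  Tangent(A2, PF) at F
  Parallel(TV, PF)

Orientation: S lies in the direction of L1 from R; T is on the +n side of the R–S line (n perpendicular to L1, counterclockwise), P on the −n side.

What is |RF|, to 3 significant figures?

31.5

Tangency of A1 to both parallel lines with radius 11.7 puts T and P at R ± 11.7·n: T = (6.03, 10.0), P = (-6.03, -10.0). Equal radii place V and F the same way about S: V = S + 11.7·n = (31.1, -5.06), F = S − 11.7·n = (19.1, -25.1). Then |RF| = |F − R| = 31.5.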